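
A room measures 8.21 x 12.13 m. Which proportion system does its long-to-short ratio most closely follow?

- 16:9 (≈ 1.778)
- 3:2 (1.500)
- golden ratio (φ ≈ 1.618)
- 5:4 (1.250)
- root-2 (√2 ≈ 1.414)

3:2

12.13/8.21 ≈ 1.477. Nearest candidates are 3:2 (1.500, off by 0.023) and root-2 (1.414, off by 0.063).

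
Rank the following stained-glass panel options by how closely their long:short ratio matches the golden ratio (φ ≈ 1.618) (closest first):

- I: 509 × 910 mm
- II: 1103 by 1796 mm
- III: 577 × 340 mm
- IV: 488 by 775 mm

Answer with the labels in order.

Ratios: I = 910 / 509 ≈ 1.788; II = 1796 / 1103 ≈ 1.628; III = 577 / 340 ≈ 1.697; IV = 775 / 488 ≈ 1.588.
|Δ from 1.618|: I 0.170; II 0.010; III 0.079; IV 0.030.

II, IV, III, I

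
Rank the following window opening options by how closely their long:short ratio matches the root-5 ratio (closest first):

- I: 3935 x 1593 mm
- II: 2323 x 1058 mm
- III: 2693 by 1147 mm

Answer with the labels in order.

II, III, I

I: 3935/1593 ≈ 2.470 → |2.470 − 2.236| = 0.234
II: 2323/1058 ≈ 2.196 → |2.196 − 2.236| = 0.040
III: 2693/1147 ≈ 2.348 → |2.348 − 2.236| = 0.112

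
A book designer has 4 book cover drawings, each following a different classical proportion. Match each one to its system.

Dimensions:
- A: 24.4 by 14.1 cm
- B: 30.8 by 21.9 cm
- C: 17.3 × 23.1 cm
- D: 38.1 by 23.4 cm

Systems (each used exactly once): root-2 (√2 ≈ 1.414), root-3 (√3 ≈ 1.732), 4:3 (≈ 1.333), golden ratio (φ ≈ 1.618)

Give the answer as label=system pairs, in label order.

Ratios: A ≈ 1.730; B ≈ 1.406; C ≈ 1.335; D ≈ 1.628.
Targets: root-2 ≈ 1.414; root-3 ≈ 1.732; 4:3 ≈ 1.333; golden ratio ≈ 1.618.

A=root-3, B=root-2, C=4:3, D=golden ratio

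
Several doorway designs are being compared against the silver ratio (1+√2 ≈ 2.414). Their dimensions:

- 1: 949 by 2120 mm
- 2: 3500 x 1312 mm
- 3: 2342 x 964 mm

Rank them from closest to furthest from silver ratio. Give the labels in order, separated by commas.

3, 1, 2

Ratios: 1 = 2120 / 949 ≈ 2.234; 2 = 3500 / 1312 ≈ 2.668; 3 = 2342 / 964 ≈ 2.429.
|Δ from 2.414|: 1 0.180; 2 0.254; 3 0.015.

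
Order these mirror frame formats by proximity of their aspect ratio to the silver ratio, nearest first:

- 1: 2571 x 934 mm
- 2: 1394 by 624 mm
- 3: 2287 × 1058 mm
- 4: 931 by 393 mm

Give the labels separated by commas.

4, 2, 3, 1

Ratios: 1 = 2571 / 934 ≈ 2.753; 2 = 1394 / 624 ≈ 2.234; 3 = 2287 / 1058 ≈ 2.162; 4 = 931 / 393 ≈ 2.369.
|Δ from 2.414|: 1 0.339; 2 0.180; 3 0.252; 4 0.045.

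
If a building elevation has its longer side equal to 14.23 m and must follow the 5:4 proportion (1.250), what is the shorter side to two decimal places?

5:4 = 1.25000.
Shorter side = 14.23 ÷ 1.25000 ≈ 11.3840 → 11.38 m.

11.38 m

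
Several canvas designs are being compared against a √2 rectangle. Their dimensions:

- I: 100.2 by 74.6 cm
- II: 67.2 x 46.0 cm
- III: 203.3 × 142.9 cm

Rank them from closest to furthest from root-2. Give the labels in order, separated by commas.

I: 100.2/74.6 ≈ 1.343 → |1.343 − 1.414| = 0.071
II: 67.2/46.0 ≈ 1.461 → |1.461 − 1.414| = 0.047
III: 203.3/142.9 ≈ 1.423 → |1.423 − 1.414| = 0.009

III, II, I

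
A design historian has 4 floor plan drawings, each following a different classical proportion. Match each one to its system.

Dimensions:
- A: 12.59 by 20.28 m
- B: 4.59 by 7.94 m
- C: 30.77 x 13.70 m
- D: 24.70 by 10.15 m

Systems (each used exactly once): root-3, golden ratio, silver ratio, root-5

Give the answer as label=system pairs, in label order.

Ratios: A ≈ 1.611; B ≈ 1.730; C ≈ 2.246; D ≈ 2.433.
Targets: root-3 ≈ 1.732; golden ratio ≈ 1.618; silver ratio ≈ 2.414; root-5 ≈ 2.236.

A=golden ratio, B=root-3, C=root-5, D=silver ratio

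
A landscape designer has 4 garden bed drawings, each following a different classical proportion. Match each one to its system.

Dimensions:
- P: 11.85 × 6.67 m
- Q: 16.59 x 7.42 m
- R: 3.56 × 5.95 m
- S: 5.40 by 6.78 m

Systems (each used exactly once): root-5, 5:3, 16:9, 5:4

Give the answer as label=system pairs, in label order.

P=16:9, Q=root-5, R=5:3, S=5:4

Ratios: P ≈ 1.777; Q ≈ 2.236; R ≈ 1.671; S ≈ 1.256.
Targets: root-5 ≈ 2.236; 5:3 ≈ 1.667; 16:9 ≈ 1.778; 5:4 ≈ 1.250.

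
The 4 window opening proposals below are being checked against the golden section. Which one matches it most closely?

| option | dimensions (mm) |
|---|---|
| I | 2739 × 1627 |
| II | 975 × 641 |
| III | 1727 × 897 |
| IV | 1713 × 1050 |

Ratios (long/short): I ≈ 1.683; II ≈ 1.521; III ≈ 1.925; IV ≈ 1.631.
golden ratio ≈ 1.618; option IV is nearest (Δ 0.013).

IV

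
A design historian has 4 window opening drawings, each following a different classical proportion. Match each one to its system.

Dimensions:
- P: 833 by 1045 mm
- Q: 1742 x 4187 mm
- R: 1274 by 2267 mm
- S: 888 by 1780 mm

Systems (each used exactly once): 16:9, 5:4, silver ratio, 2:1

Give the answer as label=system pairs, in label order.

P=5:4, Q=silver ratio, R=16:9, S=2:1

P = 1045/833 ≈ 1.255 → 5:4 (1.250)
Q = 4187/1742 ≈ 2.404 → silver ratio (2.414)
R = 2267/1274 ≈ 1.779 → 16:9 (1.778)
S = 1780/888 ≈ 2.005 → 2:1 (2.000)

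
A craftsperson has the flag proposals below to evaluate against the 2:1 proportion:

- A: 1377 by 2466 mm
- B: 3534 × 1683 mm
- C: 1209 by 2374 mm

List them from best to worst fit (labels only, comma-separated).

A: 2466/1377 ≈ 1.791 → |1.791 − 2.000| = 0.209
B: 3534/1683 ≈ 2.100 → |2.100 − 2.000| = 0.100
C: 2374/1209 ≈ 1.964 → |1.964 − 2.000| = 0.036

C, B, A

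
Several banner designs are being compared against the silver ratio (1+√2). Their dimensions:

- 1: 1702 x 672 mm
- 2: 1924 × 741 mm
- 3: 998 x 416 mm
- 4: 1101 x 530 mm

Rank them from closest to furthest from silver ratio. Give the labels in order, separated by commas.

3, 1, 2, 4

Ratios: 1 = 1702 / 672 ≈ 2.533; 2 = 1924 / 741 ≈ 2.596; 3 = 998 / 416 ≈ 2.399; 4 = 1101 / 530 ≈ 2.077.
|Δ from 2.414|: 1 0.119; 2 0.182; 3 0.015; 4 0.337.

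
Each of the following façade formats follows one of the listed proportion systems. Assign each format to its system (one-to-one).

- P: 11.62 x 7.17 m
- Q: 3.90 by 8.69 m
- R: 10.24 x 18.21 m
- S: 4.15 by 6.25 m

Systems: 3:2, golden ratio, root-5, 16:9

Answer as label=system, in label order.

P=golden ratio, Q=root-5, R=16:9, S=3:2

Ratios: P ≈ 1.621; Q ≈ 2.228; R ≈ 1.778; S ≈ 1.506.
Targets: 3:2 ≈ 1.500; golden ratio ≈ 1.618; root-5 ≈ 2.236; 16:9 ≈ 1.778.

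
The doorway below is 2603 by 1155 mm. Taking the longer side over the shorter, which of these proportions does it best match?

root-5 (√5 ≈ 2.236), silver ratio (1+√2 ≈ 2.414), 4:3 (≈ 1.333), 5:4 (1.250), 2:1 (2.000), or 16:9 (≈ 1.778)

2603/1155 ≈ 2.254. Nearest candidates are root-5 (2.236, off by 0.018) and silver ratio (2.414, off by 0.160).

root-5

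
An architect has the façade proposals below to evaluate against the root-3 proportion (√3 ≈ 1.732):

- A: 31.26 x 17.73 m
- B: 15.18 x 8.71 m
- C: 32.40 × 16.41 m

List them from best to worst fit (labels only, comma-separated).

A: 31.26/17.73 ≈ 1.763 → |1.763 − 1.732| = 0.031
B: 15.18/8.71 ≈ 1.743 → |1.743 − 1.732| = 0.011
C: 32.40/16.41 ≈ 1.974 → |1.974 − 1.732| = 0.242

B, A, C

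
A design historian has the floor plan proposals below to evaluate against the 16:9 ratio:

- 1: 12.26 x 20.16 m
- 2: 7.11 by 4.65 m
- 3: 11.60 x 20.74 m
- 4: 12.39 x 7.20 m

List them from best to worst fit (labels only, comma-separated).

3, 4, 1, 2

Ratios: 1 = 20.16 / 12.26 ≈ 1.644; 2 = 7.11 / 4.65 ≈ 1.529; 3 = 20.74 / 11.60 ≈ 1.788; 4 = 12.39 / 7.20 ≈ 1.721.
|Δ from 1.778|: 1 0.134; 2 0.249; 3 0.010; 4 0.057.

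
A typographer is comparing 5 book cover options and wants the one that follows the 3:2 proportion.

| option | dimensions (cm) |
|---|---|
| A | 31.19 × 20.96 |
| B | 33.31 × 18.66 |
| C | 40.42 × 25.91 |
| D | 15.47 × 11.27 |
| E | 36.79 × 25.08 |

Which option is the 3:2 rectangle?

Target 3:2 ≈ 1.500.
A: 1.488 (Δ0.012)  B: 1.785 (Δ0.285)  C: 1.560 (Δ0.060)  D: 1.373 (Δ0.127)  E: 1.467 (Δ0.033)

A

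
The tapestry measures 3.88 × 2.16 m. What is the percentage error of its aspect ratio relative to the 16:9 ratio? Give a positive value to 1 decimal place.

1.0%

Ratio = 3.88 / 2.16 ≈ 1.7963.
Ideal 16:9 ≈ 1.7778. |1.7963 − 1.7778| / 1.7778 ≈ 1.04% → 1.0%.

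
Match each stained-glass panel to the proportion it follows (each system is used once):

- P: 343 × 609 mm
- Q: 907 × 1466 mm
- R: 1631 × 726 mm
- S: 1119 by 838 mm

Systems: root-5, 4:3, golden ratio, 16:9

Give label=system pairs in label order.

P = 609/343 ≈ 1.776 → 16:9 (1.778)
Q = 1466/907 ≈ 1.616 → golden ratio (1.618)
R = 1631/726 ≈ 2.247 → root-5 (2.236)
S = 1119/838 ≈ 1.335 → 4:3 (1.333)

P=16:9, Q=golden ratio, R=root-5, S=4:3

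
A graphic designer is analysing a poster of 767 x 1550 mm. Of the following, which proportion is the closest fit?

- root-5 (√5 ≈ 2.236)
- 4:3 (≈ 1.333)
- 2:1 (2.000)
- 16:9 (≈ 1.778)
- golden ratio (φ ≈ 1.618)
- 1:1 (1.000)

Ratio = 1550 / 767 ≈ 2.021.
Distances: root-5 2.236 (Δ 0.215); 4:3 1.333 (Δ 0.688); 2:1 2.000 (Δ 0.021); 16:9 1.778 (Δ 0.243); golden ratio 1.618 (Δ 0.403); 1:1 1.000 (Δ 1.021).

2:1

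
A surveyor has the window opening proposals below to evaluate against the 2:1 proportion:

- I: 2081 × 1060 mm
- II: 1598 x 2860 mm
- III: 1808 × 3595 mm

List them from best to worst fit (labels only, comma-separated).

Ratios: I = 2081 / 1060 ≈ 1.963; II = 2860 / 1598 ≈ 1.790; III = 3595 / 1808 ≈ 1.988.
|Δ from 2.000|: I 0.037; II 0.210; III 0.012.

III, I, II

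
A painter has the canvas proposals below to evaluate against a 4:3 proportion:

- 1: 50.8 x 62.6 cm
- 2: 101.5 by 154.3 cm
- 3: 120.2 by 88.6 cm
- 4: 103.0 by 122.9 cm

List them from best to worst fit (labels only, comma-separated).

Ratios: 1 = 62.6 / 50.8 ≈ 1.232; 2 = 154.3 / 101.5 ≈ 1.520; 3 = 120.2 / 88.6 ≈ 1.357; 4 = 122.9 / 103.0 ≈ 1.193.
|Δ from 1.333|: 1 0.101; 2 0.187; 3 0.024; 4 0.140.

3, 1, 4, 2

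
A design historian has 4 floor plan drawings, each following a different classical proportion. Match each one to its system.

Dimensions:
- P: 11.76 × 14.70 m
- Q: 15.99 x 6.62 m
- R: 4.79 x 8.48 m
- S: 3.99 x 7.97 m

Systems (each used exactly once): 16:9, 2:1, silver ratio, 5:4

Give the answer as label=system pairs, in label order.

P=5:4, Q=silver ratio, R=16:9, S=2:1

P = 14.70/11.76 ≈ 1.250 → 5:4 (1.250)
Q = 15.99/6.62 ≈ 2.415 → silver ratio (2.414)
R = 8.48/4.79 ≈ 1.770 → 16:9 (1.778)
S = 7.97/3.99 ≈ 1.997 → 2:1 (2.000)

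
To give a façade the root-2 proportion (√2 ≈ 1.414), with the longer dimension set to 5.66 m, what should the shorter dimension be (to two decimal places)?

4.00 m

root-2 ≈ 1.41421.
Shorter side = 5.66 ÷ 1.41421 ≈ 4.0022 → 4.00 m.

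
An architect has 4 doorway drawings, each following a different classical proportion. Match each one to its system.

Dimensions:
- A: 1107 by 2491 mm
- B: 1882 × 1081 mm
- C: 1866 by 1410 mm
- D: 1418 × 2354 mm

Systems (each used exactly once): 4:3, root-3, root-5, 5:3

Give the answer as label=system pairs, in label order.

A=root-5, B=root-3, C=4:3, D=5:3

Ratios: A ≈ 2.250; B ≈ 1.741; C ≈ 1.323; D ≈ 1.660.
Targets: 4:3 ≈ 1.333; root-3 ≈ 1.732; root-5 ≈ 2.236; 5:3 ≈ 1.667.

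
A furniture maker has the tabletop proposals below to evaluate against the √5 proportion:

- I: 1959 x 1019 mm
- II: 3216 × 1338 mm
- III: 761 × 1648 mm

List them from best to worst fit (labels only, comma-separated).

III, II, I

Ratios: I = 1959 / 1019 ≈ 1.922; II = 3216 / 1338 ≈ 2.404; III = 1648 / 761 ≈ 2.166.
|Δ from 2.236|: I 0.314; II 0.168; III 0.070.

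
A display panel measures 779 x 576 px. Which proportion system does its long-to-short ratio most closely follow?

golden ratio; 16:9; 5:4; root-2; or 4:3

4:3

779/576 ≈ 1.352. Nearest candidates are 4:3 (1.333, off by 0.019) and root-2 (1.414, off by 0.062).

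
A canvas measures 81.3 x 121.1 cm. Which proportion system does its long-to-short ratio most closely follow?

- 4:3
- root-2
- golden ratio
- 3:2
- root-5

3:2

121.1/81.3 ≈ 1.490. Nearest candidates are 3:2 (1.500, off by 0.010) and root-2 (1.414, off by 0.076).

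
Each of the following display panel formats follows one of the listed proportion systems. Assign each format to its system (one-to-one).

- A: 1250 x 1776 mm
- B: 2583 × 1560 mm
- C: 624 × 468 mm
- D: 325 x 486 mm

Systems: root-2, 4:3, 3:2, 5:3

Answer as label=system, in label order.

A=root-2, B=5:3, C=4:3, D=3:2

A = 1776/1250 ≈ 1.421 → root-2 (1.414)
B = 2583/1560 ≈ 1.656 → 5:3 (1.667)
C = 624/468 ≈ 1.333 → 4:3 (1.333)
D = 486/325 ≈ 1.495 → 3:2 (1.500)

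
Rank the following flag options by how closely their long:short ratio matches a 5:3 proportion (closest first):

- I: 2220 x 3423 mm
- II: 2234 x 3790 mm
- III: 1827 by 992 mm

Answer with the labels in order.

I: 3423/2220 ≈ 1.542 → |1.542 − 1.667| = 0.125
II: 3790/2234 ≈ 1.697 → |1.697 − 1.667| = 0.030
III: 1827/992 ≈ 1.842 → |1.842 − 1.667| = 0.175

II, I, III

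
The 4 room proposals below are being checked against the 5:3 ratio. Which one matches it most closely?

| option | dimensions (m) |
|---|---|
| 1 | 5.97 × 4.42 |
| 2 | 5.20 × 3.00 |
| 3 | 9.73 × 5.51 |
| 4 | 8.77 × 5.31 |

4

Ratios (long/short): 1 ≈ 1.351; 2 ≈ 1.733; 3 ≈ 1.766; 4 ≈ 1.652.
5:3 ≈ 1.667; option 4 is nearest (Δ 0.015).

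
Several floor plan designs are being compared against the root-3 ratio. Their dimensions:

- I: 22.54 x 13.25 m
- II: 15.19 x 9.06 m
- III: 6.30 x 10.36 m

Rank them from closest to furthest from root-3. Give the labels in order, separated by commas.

I, II, III

Ratios: I = 22.54 / 13.25 ≈ 1.701; II = 15.19 / 9.06 ≈ 1.677; III = 10.36 / 6.30 ≈ 1.644.
|Δ from 1.732|: I 0.031; II 0.055; III 0.088.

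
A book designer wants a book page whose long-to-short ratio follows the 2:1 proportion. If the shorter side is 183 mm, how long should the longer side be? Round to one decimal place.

2:1 = 2.00000.
Longer side = 183 × 2.00000 ≈ 366.000 → 366.0 mm.

366.0 mm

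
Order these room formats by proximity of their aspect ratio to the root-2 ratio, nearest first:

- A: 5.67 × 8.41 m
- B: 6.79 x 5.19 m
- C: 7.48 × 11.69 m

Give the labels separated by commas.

A, B, C

A: 8.41/5.67 ≈ 1.483 → |1.483 − 1.414| = 0.069
B: 6.79/5.19 ≈ 1.308 → |1.308 − 1.414| = 0.106
C: 11.69/7.48 ≈ 1.563 → |1.563 − 1.414| = 0.149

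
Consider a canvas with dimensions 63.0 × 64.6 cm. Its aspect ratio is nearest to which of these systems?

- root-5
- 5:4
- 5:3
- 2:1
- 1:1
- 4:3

Ratio = 64.6 / 63.0 ≈ 1.025.
Distances: root-5 2.236 (Δ 1.211); 5:4 1.250 (Δ 0.225); 5:3 1.667 (Δ 0.642); 2:1 2.000 (Δ 0.975); 1:1 1.000 (Δ 0.025); 4:3 1.333 (Δ 0.308).

1:1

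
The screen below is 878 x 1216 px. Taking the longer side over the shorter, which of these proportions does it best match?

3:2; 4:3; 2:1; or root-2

root-2

Ratio = 1216 / 878 ≈ 1.385.
Distances: 3:2 1.500 (Δ 0.115); 4:3 1.333 (Δ 0.052); 2:1 2.000 (Δ 0.615); root-2 1.414 (Δ 0.029).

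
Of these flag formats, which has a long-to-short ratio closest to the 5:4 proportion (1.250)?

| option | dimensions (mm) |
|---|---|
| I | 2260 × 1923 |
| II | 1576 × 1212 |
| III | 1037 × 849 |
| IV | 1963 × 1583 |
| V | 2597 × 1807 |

IV

Ratios (long/short): I ≈ 1.175; II ≈ 1.300; III ≈ 1.221; IV ≈ 1.240; V ≈ 1.437.
5:4 ≈ 1.250; option IV is nearest (Δ 0.010).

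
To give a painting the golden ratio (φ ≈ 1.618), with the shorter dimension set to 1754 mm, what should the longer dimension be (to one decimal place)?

2838.0 mm

golden ratio ≈ 1.61803.
Longer side = 1754 × 1.61803 ≈ 2838.025 → 2838.0 mm.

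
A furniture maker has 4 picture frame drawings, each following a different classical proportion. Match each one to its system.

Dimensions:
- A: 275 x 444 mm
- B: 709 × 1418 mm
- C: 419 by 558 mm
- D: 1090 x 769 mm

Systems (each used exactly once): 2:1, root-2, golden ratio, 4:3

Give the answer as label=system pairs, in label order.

A=golden ratio, B=2:1, C=4:3, D=root-2

Ratios: A ≈ 1.615; B ≈ 2.000; C ≈ 1.332; D ≈ 1.417.
Targets: 2:1 ≈ 2.000; root-2 ≈ 1.414; golden ratio ≈ 1.618; 4:3 ≈ 1.333.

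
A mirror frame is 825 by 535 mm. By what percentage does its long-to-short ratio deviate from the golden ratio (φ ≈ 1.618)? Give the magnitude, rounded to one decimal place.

4.7%

Ratio = 825 / 535 ≈ 1.5421.
Ideal golden ratio ≈ 1.6180. |1.5421 − 1.6180| / 1.6180 ≈ 4.69% → 4.7%.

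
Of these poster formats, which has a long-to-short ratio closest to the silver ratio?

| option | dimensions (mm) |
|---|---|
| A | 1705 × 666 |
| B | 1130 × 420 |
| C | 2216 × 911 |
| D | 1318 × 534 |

Ratios (long/short): A ≈ 2.560; B ≈ 2.690; C ≈ 2.432; D ≈ 2.468.
silver ratio ≈ 2.414; option C is nearest (Δ 0.018).

C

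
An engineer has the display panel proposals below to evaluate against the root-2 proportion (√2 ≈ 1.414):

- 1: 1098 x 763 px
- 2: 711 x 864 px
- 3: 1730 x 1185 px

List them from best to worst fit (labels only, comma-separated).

Ratios: 1 = 1098 / 763 ≈ 1.439; 2 = 864 / 711 ≈ 1.215; 3 = 1730 / 1185 ≈ 1.460.
|Δ from 1.414|: 1 0.025; 2 0.199; 3 0.046.

1, 3, 2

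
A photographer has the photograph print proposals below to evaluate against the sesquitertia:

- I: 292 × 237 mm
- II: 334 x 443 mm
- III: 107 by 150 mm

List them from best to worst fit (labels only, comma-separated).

II, III, I

I: 292/237 ≈ 1.232 → |1.232 − 1.333| = 0.101
II: 443/334 ≈ 1.326 → |1.326 − 1.333| = 0.007
III: 150/107 ≈ 1.402 → |1.402 − 1.333| = 0.069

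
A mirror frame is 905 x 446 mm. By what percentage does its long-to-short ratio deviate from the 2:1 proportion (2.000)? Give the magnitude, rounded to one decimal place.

1.5%

Ratio = 905 / 446 ≈ 2.0291.
Ideal 2:1 = 2.0000. |2.0291 − 2.0000| / 2.0000 ≈ 1.46% → 1.5%.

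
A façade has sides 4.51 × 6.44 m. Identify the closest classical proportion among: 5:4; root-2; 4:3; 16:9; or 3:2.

root-2

Ratio = 6.44 / 4.51 ≈ 1.428.
Distances: 5:4 1.250 (Δ 0.178); root-2 1.414 (Δ 0.014); 4:3 1.333 (Δ 0.095); 16:9 1.778 (Δ 0.350); 3:2 1.500 (Δ 0.072).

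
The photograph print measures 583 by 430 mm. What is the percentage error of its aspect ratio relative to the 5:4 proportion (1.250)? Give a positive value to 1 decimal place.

Ratio = 583 / 430 ≈ 1.3558.
Ideal 5:4 = 1.2500. |1.3558 − 1.2500| / 1.2500 ≈ 8.46% → 8.5%.

8.5%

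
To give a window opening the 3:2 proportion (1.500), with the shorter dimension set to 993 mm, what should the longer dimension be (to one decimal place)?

1489.5 mm

3:2 = 1.50000.
Longer side = 993 × 1.50000 ≈ 1489.500 → 1489.5 mm.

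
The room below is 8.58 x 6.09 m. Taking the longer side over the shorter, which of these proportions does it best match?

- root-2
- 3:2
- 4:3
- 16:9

root-2

Ratio = 8.58 / 6.09 ≈ 1.409.
Distances: root-2 1.414 (Δ 0.005); 3:2 1.500 (Δ 0.091); 4:3 1.333 (Δ 0.076); 16:9 1.778 (Δ 0.369).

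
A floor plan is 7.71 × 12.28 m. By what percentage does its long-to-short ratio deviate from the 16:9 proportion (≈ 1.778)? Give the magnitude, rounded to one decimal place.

10.4%

Ratio = 12.28 / 7.71 ≈ 1.5927.
Ideal 16:9 ≈ 1.7778. |1.5927 − 1.7778| / 1.7778 ≈ 10.41% → 10.4%.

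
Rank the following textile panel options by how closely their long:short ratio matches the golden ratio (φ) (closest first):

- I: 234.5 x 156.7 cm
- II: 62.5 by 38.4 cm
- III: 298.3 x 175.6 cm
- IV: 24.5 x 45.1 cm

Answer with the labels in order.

Ratios: I = 234.5 / 156.7 ≈ 1.496; II = 62.5 / 38.4 ≈ 1.628; III = 298.3 / 175.6 ≈ 1.699; IV = 45.1 / 24.5 ≈ 1.841.
|Δ from 1.618|: I 0.122; II 0.010; III 0.081; IV 0.223.

II, III, I, IV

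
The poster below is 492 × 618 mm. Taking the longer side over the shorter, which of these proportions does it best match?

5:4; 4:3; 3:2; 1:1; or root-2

5:4

618/492 ≈ 1.256. Nearest candidates are 5:4 (1.250, off by 0.006) and 4:3 (1.333, off by 0.077).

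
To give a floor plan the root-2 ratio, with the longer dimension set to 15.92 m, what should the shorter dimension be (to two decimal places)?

root-2 ≈ 1.41421.
Shorter side = 15.92 ÷ 1.41421 ≈ 11.2572 → 11.26 m.

11.26 m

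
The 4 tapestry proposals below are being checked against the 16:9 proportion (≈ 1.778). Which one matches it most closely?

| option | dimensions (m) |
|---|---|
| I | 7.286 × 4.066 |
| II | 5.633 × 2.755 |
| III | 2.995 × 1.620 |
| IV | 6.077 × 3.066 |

Ratios (long/short): I ≈ 1.792; II ≈ 2.045; III ≈ 1.849; IV ≈ 1.982.
16:9 ≈ 1.778; option I is nearest (Δ 0.014).

I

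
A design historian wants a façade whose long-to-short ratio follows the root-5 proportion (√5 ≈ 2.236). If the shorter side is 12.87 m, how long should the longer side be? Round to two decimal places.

28.78 m

root-5 ≈ 2.23607.
Longer side = 12.87 × 2.23607 ≈ 28.7782 → 28.78 m.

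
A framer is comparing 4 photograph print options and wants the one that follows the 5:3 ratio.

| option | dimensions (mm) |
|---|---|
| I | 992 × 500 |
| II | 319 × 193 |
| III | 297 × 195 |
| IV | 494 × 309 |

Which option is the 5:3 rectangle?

Ratios (long/short): I ≈ 1.984; II ≈ 1.653; III ≈ 1.523; IV ≈ 1.599.
5:3 ≈ 1.667; option II is nearest (Δ 0.014).

II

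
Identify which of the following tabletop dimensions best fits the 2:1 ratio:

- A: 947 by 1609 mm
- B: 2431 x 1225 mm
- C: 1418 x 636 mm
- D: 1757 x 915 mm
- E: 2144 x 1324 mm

B

Ratios (long/short): A ≈ 1.699; B ≈ 1.984; C ≈ 2.230; D ≈ 1.920; E ≈ 1.619.
2:1 ≈ 2.000; option B is nearest (Δ 0.016).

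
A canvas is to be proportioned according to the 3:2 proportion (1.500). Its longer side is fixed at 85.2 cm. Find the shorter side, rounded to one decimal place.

56.8 cm

3:2 = 1.50000.
Shorter side = 85.2 ÷ 1.50000 ≈ 56.800 → 56.8 cm.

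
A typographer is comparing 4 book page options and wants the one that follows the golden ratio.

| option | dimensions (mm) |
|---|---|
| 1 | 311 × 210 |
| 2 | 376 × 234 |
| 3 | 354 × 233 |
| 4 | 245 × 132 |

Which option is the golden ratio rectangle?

Target golden ratio ≈ 1.618.
1: 1.481 (Δ0.137)  2: 1.607 (Δ0.011)  3: 1.519 (Δ0.099)  4: 1.856 (Δ0.238)

2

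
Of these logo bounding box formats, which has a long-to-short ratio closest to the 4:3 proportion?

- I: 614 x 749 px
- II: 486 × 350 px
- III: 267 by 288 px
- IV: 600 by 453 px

Target 4:3 ≈ 1.333.
I: 1.220 (Δ0.113)  II: 1.389 (Δ0.056)  III: 1.079 (Δ0.254)  IV: 1.325 (Δ0.008)

IV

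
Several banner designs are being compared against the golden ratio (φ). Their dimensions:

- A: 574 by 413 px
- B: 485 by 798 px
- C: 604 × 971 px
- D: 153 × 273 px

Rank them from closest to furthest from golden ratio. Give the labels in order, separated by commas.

C, B, D, A

A: 574/413 ≈ 1.390 → |1.390 − 1.618| = 0.228
B: 798/485 ≈ 1.645 → |1.645 − 1.618| = 0.027
C: 971/604 ≈ 1.608 → |1.608 − 1.618| = 0.010
D: 273/153 ≈ 1.784 → |1.784 − 1.618| = 0.166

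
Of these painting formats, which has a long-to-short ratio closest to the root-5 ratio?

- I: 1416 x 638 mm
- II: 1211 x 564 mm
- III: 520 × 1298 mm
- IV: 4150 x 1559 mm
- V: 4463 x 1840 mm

Ratios (long/short): I ≈ 2.219; II ≈ 2.147; III ≈ 2.496; IV ≈ 2.662; V ≈ 2.426.
root-5 ≈ 2.236; option I is nearest (Δ 0.017).

I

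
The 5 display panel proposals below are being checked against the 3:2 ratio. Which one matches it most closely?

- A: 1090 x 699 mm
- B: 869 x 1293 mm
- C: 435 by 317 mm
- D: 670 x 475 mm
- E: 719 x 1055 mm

Target 3:2 ≈ 1.500.
A: 1.559 (Δ0.059)  B: 1.488 (Δ0.012)  C: 1.372 (Δ0.128)  D: 1.411 (Δ0.089)  E: 1.467 (Δ0.033)

B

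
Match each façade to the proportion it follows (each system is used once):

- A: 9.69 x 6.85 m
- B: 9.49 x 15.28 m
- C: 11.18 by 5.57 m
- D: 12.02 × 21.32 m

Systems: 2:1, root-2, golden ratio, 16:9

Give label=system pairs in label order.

A = 9.69/6.85 ≈ 1.415 → root-2 (1.414)
B = 15.28/9.49 ≈ 1.610 → golden ratio (1.618)
C = 11.18/5.57 ≈ 2.007 → 2:1 (2.000)
D = 21.32/12.02 ≈ 1.774 → 16:9 (1.778)

A=root-2, B=golden ratio, C=2:1, D=16:9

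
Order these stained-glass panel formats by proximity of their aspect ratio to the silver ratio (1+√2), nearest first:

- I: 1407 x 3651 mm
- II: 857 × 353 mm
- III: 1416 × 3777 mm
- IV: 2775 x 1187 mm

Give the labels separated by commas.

Ratios: I = 3651 / 1407 ≈ 2.595; II = 857 / 353 ≈ 2.428; III = 3777 / 1416 ≈ 2.667; IV = 2775 / 1187 ≈ 2.338.
|Δ from 2.414|: I 0.181; II 0.014; III 0.253; IV 0.076.

II, IV, I, III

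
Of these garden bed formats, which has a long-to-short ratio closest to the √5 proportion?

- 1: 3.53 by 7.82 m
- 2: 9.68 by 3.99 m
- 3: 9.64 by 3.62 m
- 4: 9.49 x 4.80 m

Target root-5 ≈ 2.236.
1: 2.215 (Δ0.021)  2: 2.426 (Δ0.190)  3: 2.663 (Δ0.427)  4: 1.977 (Δ0.259)

1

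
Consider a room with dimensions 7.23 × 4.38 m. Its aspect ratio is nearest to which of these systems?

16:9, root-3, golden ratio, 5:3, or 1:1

7.23/4.38 ≈ 1.651. Nearest candidates are 5:3 (1.667, off by 0.016) and golden ratio (1.618, off by 0.033).

5:3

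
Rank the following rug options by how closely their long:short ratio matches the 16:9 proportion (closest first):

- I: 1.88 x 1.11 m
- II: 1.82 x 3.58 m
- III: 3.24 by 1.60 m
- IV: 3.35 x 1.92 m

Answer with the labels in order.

Ratios: I = 1.88 / 1.11 ≈ 1.694; II = 3.58 / 1.82 ≈ 1.967; III = 3.24 / 1.60 ≈ 2.025; IV = 3.35 / 1.92 ≈ 1.745.
|Δ from 1.778|: I 0.084; II 0.189; III 0.247; IV 0.033.

IV, I, II, III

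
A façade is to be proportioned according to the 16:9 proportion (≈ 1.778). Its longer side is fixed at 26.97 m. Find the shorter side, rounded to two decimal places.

15.17 m

16:9 ≈ 1.77778.
Shorter side = 26.97 ÷ 1.77778 ≈ 15.1706 → 15.17 m.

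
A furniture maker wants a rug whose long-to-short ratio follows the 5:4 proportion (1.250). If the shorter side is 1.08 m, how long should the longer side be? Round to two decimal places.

5:4 = 1.25000.
Longer side = 1.08 × 1.25000 ≈ 1.3500 → 1.35 m.

1.35 m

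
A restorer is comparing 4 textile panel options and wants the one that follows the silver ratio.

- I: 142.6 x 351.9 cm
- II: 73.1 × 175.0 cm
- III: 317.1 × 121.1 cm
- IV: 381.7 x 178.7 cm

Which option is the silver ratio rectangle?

Target silver ratio ≈ 2.414.
I: 2.468 (Δ0.054)  II: 2.394 (Δ0.020)  III: 2.618 (Δ0.204)  IV: 2.136 (Δ0.278)

II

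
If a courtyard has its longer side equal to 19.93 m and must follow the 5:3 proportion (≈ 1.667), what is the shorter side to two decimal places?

5:3 ≈ 1.66667.
Shorter side = 19.93 ÷ 1.66667 ≈ 11.9580 → 11.96 m.

11.96 m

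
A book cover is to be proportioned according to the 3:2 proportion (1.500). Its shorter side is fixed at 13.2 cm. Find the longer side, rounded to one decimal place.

3:2 = 1.50000.
Longer side = 13.2 × 1.50000 ≈ 19.800 → 19.8 cm.

19.8 cm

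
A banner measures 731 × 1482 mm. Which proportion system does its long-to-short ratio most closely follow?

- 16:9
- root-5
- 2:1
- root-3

1482/731 ≈ 2.027. Nearest candidates are 2:1 (2.000, off by 0.027) and root-5 (2.236, off by 0.209).

2:1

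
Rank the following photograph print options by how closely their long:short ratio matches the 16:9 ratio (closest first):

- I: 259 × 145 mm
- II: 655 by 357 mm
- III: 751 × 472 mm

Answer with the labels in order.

I, II, III

Ratios: I = 259 / 145 ≈ 1.786; II = 655 / 357 ≈ 1.835; III = 751 / 472 ≈ 1.591.
|Δ from 1.778|: I 0.008; II 0.057; III 0.187.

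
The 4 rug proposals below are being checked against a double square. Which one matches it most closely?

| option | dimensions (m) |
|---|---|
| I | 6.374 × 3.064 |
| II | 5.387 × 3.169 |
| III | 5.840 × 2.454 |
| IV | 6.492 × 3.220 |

Ratios (long/short): I ≈ 2.080; II ≈ 1.700; III ≈ 2.380; IV ≈ 2.016.
2:1 ≈ 2.000; option IV is nearest (Δ 0.016).

IV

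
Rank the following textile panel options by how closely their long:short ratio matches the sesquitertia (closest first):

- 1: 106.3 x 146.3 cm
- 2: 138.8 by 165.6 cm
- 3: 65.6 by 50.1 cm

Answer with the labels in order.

1: 146.3/106.3 ≈ 1.376 → |1.376 − 1.333| = 0.043
2: 165.6/138.8 ≈ 1.193 → |1.193 − 1.333| = 0.140
3: 65.6/50.1 ≈ 1.309 → |1.309 − 1.333| = 0.024

3, 1, 2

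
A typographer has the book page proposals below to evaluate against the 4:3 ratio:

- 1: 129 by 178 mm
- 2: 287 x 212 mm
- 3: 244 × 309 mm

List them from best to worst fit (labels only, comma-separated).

1: 178/129 ≈ 1.380 → |1.380 − 1.333| = 0.047
2: 287/212 ≈ 1.354 → |1.354 − 1.333| = 0.021
3: 309/244 ≈ 1.266 → |1.266 − 1.333| = 0.067

2, 1, 3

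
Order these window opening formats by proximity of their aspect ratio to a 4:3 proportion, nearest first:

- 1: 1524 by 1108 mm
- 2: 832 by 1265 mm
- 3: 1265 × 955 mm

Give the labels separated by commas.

3, 1, 2

1: 1524/1108 ≈ 1.375 → |1.375 − 1.333| = 0.042
2: 1265/832 ≈ 1.520 → |1.520 − 1.333| = 0.187
3: 1265/955 ≈ 1.325 → |1.325 − 1.333| = 0.008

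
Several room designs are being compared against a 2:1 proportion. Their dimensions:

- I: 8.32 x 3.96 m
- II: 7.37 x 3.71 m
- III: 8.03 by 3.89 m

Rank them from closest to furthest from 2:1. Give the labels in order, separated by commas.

Ratios: I = 8.32 / 3.96 ≈ 2.101; II = 7.37 / 3.71 ≈ 1.987; III = 8.03 / 3.89 ≈ 2.064.
|Δ from 2.000|: I 0.101; II 0.013; III 0.064.

II, III, I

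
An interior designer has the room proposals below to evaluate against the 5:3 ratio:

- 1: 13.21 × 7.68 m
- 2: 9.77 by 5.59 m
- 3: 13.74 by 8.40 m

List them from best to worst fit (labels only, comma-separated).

Ratios: 1 = 13.21 / 7.68 ≈ 1.720; 2 = 9.77 / 5.59 ≈ 1.748; 3 = 13.74 / 8.40 ≈ 1.636.
|Δ from 1.667|: 1 0.053; 2 0.081; 3 0.031.

3, 1, 2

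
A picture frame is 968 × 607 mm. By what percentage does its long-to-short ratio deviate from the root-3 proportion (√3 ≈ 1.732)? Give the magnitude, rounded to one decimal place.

Ratio = 968 / 607 ≈ 1.5947.
Ideal root-3 ≈ 1.7321. |1.5947 − 1.7321| / 1.7321 ≈ 7.93% → 7.9%.

7.9%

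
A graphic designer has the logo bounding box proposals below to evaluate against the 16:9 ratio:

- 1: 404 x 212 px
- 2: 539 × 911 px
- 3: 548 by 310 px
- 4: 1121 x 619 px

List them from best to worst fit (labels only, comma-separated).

3, 4, 2, 1

1: 404/212 ≈ 1.906 → |1.906 − 1.778| = 0.128
2: 911/539 ≈ 1.690 → |1.690 − 1.778| = 0.088
3: 548/310 ≈ 1.768 → |1.768 − 1.778| = 0.010
4: 1121/619 ≈ 1.811 → |1.811 − 1.778| = 0.033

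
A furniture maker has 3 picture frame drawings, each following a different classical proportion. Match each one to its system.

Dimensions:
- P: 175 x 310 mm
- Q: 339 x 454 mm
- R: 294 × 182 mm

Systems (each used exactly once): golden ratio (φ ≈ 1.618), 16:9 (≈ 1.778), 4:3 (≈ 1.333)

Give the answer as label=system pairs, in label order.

P=16:9, Q=4:3, R=golden ratio

Ratios: P ≈ 1.771; Q ≈ 1.339; R ≈ 1.615.
Targets: golden ratio ≈ 1.618; 16:9 ≈ 1.778; 4:3 ≈ 1.333.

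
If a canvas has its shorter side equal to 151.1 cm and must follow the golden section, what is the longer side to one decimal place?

golden ratio ≈ 1.61803.
Longer side = 151.1 × 1.61803 ≈ 244.484 → 244.5 cm.

244.5 cm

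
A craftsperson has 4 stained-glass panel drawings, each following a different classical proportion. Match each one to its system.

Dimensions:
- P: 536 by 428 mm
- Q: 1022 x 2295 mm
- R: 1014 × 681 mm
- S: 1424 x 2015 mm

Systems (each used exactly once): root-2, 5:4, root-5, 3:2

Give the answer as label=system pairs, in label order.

P = 536/428 ≈ 1.252 → 5:4 (1.250)
Q = 2295/1022 ≈ 2.246 → root-5 (2.236)
R = 1014/681 ≈ 1.489 → 3:2 (1.500)
S = 2015/1424 ≈ 1.415 → root-2 (1.414)

P=5:4, Q=root-5, R=3:2, S=root-2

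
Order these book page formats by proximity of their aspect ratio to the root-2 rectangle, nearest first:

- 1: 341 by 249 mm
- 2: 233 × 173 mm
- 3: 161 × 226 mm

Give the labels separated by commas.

3, 1, 2

1: 341/249 ≈ 1.369 → |1.369 − 1.414| = 0.045
2: 233/173 ≈ 1.347 → |1.347 − 1.414| = 0.067
3: 226/161 ≈ 1.404 → |1.404 − 1.414| = 0.010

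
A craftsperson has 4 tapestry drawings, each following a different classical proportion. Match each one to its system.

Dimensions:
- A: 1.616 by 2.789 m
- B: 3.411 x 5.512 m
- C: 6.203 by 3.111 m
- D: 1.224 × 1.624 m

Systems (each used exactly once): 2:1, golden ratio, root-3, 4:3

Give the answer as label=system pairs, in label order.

A=root-3, B=golden ratio, C=2:1, D=4:3

Ratios: A ≈ 1.726; B ≈ 1.616; C ≈ 1.994; D ≈ 1.327.
Targets: 2:1 ≈ 2.000; golden ratio ≈ 1.618; root-3 ≈ 1.732; 4:3 ≈ 1.333.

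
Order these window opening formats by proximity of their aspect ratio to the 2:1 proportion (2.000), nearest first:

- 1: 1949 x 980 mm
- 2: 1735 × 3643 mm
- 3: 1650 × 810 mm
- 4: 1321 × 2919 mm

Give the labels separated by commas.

1, 3, 2, 4

1: 1949/980 ≈ 1.989 → |1.989 − 2.000| = 0.011
2: 3643/1735 ≈ 2.100 → |2.100 − 2.000| = 0.100
3: 1650/810 ≈ 2.037 → |2.037 − 2.000| = 0.037
4: 2919/1321 ≈ 2.210 → |2.210 − 2.000| = 0.210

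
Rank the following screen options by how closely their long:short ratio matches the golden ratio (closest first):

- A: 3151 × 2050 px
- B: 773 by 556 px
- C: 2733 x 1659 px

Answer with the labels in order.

C, A, B

Ratios: A = 3151 / 2050 ≈ 1.537; B = 773 / 556 ≈ 1.390; C = 2733 / 1659 ≈ 1.647.
|Δ from 1.618|: A 0.081; B 0.228; C 0.029.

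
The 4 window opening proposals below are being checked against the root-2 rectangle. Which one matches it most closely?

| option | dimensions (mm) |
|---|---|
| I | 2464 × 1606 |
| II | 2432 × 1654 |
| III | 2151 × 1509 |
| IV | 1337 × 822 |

Ratios (long/short): I ≈ 1.534; II ≈ 1.470; III ≈ 1.425; IV ≈ 1.627.
root-2 ≈ 1.414; option III is nearest (Δ 0.011).

III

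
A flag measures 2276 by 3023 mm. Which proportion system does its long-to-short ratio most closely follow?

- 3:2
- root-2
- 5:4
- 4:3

4:3

3023/2276 ≈ 1.328. Nearest candidates are 4:3 (1.333, off by 0.005) and 5:4 (1.250, off by 0.078).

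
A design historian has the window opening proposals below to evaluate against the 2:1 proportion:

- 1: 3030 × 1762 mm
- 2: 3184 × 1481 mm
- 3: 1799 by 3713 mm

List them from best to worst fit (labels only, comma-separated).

Ratios: 1 = 3030 / 1762 ≈ 1.720; 2 = 3184 / 1481 ≈ 2.150; 3 = 3713 / 1799 ≈ 2.064.
|Δ from 2.000|: 1 0.280; 2 0.150; 3 0.064.

3, 2, 1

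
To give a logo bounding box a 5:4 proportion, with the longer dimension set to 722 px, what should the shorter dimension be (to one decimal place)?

577.6 px

5:4 = 1.25000.
Shorter side = 722 ÷ 1.25000 ≈ 577.600 → 577.6 px.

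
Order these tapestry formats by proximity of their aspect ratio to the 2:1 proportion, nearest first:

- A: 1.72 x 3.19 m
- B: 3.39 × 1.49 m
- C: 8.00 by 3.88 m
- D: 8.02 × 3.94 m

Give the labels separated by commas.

D, C, A, B

Ratios: A = 3.19 / 1.72 ≈ 1.855; B = 3.39 / 1.49 ≈ 2.275; C = 8.00 / 3.88 ≈ 2.062; D = 8.02 / 3.94 ≈ 2.036.
|Δ from 2.000|: A 0.145; B 0.275; C 0.062; D 0.036.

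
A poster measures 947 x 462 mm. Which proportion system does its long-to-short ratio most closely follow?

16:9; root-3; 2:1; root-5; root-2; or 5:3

Ratio = 947 / 462 ≈ 2.050.
Distances: 16:9 1.778 (Δ 0.272); root-3 1.732 (Δ 0.318); 2:1 2.000 (Δ 0.050); root-5 2.236 (Δ 0.186); root-2 1.414 (Δ 0.636); 5:3 1.667 (Δ 0.383).

2:1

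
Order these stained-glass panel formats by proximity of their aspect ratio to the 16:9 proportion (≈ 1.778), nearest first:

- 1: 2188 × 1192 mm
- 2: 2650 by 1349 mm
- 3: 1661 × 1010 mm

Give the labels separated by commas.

1, 3, 2

1: 2188/1192 ≈ 1.836 → |1.836 − 1.778| = 0.058
2: 2650/1349 ≈ 1.964 → |1.964 − 1.778| = 0.186
3: 1661/1010 ≈ 1.645 → |1.645 − 1.778| = 0.133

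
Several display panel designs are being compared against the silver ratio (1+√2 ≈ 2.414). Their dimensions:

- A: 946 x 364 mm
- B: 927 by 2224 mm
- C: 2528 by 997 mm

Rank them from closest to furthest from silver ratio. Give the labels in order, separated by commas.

A: 946/364 ≈ 2.599 → |2.599 − 2.414| = 0.185
B: 2224/927 ≈ 2.399 → |2.399 − 2.414| = 0.015
C: 2528/997 ≈ 2.536 → |2.536 − 2.414| = 0.122

B, C, A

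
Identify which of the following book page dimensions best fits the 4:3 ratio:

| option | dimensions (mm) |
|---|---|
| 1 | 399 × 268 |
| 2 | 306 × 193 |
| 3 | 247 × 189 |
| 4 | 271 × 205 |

Target 4:3 ≈ 1.333.
1: 1.489 (Δ0.156)  2: 1.585 (Δ0.252)  3: 1.307 (Δ0.026)  4: 1.322 (Δ0.011)

4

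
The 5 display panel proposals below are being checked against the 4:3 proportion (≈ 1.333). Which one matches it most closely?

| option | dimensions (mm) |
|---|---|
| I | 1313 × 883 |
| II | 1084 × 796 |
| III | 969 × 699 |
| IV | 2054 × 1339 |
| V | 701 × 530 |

V

Ratios (long/short): I ≈ 1.487; II ≈ 1.362; III ≈ 1.386; IV ≈ 1.534; V ≈ 1.323.
4:3 ≈ 1.333; option V is nearest (Δ 0.010).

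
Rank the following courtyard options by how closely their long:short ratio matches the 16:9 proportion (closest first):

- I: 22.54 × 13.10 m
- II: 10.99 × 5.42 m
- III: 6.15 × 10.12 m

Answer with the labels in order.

I: 22.54/13.10 ≈ 1.721 → |1.721 − 1.778| = 0.057
II: 10.99/5.42 ≈ 2.028 → |2.028 − 1.778| = 0.250
III: 10.12/6.15 ≈ 1.646 → |1.646 − 1.778| = 0.132

I, III, II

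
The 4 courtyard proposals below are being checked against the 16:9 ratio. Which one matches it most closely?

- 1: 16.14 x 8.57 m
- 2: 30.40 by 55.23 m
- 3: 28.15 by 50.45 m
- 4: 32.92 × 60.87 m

Ratios (long/short): 1 ≈ 1.883; 2 ≈ 1.817; 3 ≈ 1.792; 4 ≈ 1.849.
16:9 ≈ 1.778; option 3 is nearest (Δ 0.014).

3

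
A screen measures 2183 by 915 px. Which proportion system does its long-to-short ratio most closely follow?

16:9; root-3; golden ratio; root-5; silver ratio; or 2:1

silver ratio

2183/915 ≈ 2.386. Nearest candidates are silver ratio (2.414, off by 0.028) and root-5 (2.236, off by 0.150).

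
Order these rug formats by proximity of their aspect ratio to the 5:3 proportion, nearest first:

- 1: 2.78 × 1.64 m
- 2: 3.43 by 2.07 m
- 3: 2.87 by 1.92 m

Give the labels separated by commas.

2, 1, 3

Ratios: 1 = 2.78 / 1.64 ≈ 1.695; 2 = 3.43 / 2.07 ≈ 1.657; 3 = 2.87 / 1.92 ≈ 1.495.
|Δ from 1.667|: 1 0.028; 2 0.010; 3 0.172.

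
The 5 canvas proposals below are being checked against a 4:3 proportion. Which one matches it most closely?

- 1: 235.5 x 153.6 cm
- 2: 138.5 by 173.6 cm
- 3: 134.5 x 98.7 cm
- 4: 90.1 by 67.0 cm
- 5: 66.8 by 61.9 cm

4

Ratios (long/short): 1 ≈ 1.533; 2 ≈ 1.253; 3 ≈ 1.363; 4 ≈ 1.345; 5 ≈ 1.079.
4:3 ≈ 1.333; option 4 is nearest (Δ 0.012).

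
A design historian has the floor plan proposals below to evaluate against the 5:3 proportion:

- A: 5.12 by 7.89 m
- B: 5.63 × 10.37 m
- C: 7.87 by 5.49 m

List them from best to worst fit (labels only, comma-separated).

A, B, C

A: 7.89/5.12 ≈ 1.541 → |1.541 − 1.667| = 0.126
B: 10.37/5.63 ≈ 1.842 → |1.842 − 1.667| = 0.175
C: 7.87/5.49 ≈ 1.434 → |1.434 − 1.667| = 0.233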